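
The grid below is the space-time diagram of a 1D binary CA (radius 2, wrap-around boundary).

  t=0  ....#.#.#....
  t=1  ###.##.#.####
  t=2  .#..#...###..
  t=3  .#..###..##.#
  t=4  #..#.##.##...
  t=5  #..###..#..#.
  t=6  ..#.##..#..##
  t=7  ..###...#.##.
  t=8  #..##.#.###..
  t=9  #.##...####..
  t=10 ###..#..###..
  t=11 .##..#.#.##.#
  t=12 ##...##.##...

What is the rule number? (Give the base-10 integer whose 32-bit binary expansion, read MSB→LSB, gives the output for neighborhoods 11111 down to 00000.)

  ##### -> .   bit 31 = 0  t=1,i=0
  ####. -> #   bit 30 = 1  t=1,i=1
  ###.# -> .   bit 29 = 0  t=1,i=2
  ###.. -> #   bit 28 = 1  t=2,i=10
  ##.## -> .   bit 27 = 0  t=1,i=3
  ##.#. -> .   bit 26 = 0  t=1,i=6
  ##..# -> .   bit 25 = 0  t=3,i=7
  ##... -> .   bit 24 = 0  t=2,i=11
  #.### -> #   bit 23 = 1  t=1,i=9
  #.##. -> #   bit 22 = 1  t=1,i=4
  #.#.# -> .   bit 21 = 0  t=0,i=6
  #.#.. -> .   bit 20 = 0  t=0,i=8
  #..## -> #   bit 19 = 1  t=3,i=3
  #..#. -> .   bit 18 = 0  t=2,i=3
  #...# -> #   bit 17 = 1  t=2,i=6
  #.... -> #   bit 16 = 1  t=0,i=10
  .#### -> #   bit 15 = 1  t=1,i=10
  .###. -> #   bit 14 = 1  t=2,i=9
  .##.# -> .   bit 13 = 0  t=1,i=5
  .##.. -> .   bit 12 = 0  t=4,i=9
  .#.## -> #   bit 11 = 1  t=1,i=8
  .#.#. -> #   bit 10 = 1  t=0,i=5
  .#..# -> .   bit 9 = 0  t=2,i=2
  .#... -> #   bit 8 = 1  t=0,i=9
  ..### -> .   bit 7 = 0  t=2,i=8
  ..##. -> #   bit 6 = 1  t=3,i=9
  ..#.# -> #   bit 5 = 1  t=0,i=4
  ..#.. -> #   bit 4 = 1  t=2,i=1
  ...## -> .   bit 3 = 0  t=2,i=7
  ...#. -> .   bit 2 = 0  t=0,i=3
  ....# -> #   bit 1 = 1  t=0,i=2
  ..... -> #   bit 0 = 1  t=0,i=0
  bits 01010000110010111100110101110011 = 1355533683

1355533683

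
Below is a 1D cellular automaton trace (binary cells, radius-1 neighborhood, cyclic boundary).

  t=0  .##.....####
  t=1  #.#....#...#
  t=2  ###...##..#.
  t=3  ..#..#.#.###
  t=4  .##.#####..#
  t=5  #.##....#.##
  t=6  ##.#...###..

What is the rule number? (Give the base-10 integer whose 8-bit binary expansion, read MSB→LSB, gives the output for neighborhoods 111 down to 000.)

102

  nb ###: next=.  (t=0,i=9, bit7=0)
  nb ##.: next=#  (t=0,i=2, bit6=1)
  nb #.#: next=#  (t=0,i=0, bit5=1)
  nb #..: next=.  (t=0,i=3, bit4=0)
  nb .##: next=.  (t=0,i=1, bit3=0)
  nb .#.: next=#  (t=1,i=2, bit2=1)
  nb ..#: next=#  (t=0,i=7, bit1=1)
  nb ...: next=.  (t=0,i=4, bit0=0)
  bits 01100110 = 102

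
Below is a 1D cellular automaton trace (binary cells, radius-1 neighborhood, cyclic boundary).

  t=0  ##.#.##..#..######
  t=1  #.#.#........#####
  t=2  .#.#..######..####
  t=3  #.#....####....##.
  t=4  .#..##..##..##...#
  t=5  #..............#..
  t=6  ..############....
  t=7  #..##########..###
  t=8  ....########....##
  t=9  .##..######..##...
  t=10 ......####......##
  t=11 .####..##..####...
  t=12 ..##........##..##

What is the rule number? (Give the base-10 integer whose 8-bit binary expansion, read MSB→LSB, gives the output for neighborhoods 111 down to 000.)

  nb ###: next=#  (t=0,i=0, bit7=1)
  nb ##.: next=.  (t=0,i=1, bit6=0)
  nb #.#: next=#  (t=0,i=2, bit5=1)
  nb #..: next=.  (t=0,i=7, bit4=0)
  nb .##: next=.  (t=0,i=5, bit3=0)
  nb .#.: next=.  (t=0,i=3, bit2=0)
  nb ..#: next=.  (t=0,i=8, bit1=0)
  nb ...: next=#  (t=1,i=6, bit0=1)
  bits 10100001 = 161

161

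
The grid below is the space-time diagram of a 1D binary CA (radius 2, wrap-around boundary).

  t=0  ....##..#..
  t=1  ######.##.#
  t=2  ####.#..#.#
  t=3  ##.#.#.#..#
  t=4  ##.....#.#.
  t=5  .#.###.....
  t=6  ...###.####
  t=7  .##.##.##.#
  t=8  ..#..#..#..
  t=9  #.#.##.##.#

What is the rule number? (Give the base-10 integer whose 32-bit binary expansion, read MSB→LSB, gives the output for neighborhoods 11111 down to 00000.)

  [31] ##### => #  t=1,i=1
  [30] ####. => .  t=1,i=4
  [29] ###.# => #  t=1,i=5
  [28] ###.. => #  t=5,i=5
  [27] ##.## => .  t=1,i=6
  [26] ##.#. => .  t=2,i=4
  [25] ##..# => .  t=0,i=6
  [24] ##... => .  t=4,i=2
  [23] #.### => #  t=1,i=10
  [22] #.##. => .  t=1,i=7
  [21] #.#.# => .  t=3,i=3
  [20] #.#.. => #  t=2,i=5
  [19] #..## => #  t=3,i=9
  [18] #..#. => #  t=0,i=7
  [17] #...# => #  t=6,i=1
  [16] #.... => #  t=0,i=10
  [15] .#### => #  t=1,i=0
  [14] .###. => #  t=3,i=0
  [13] .##.# => #  t=1,i=8
  [12] .##.. => #  t=0,i=5
  [11] .#.## => .  t=2,i=9
  [10] .#.#. => .  t=3,i=4
  [9] .#..# => .  t=2,i=6
  [8] .#... => .  t=0,i=9
  [7] ..### => .  t=3,i=10
  [6] ..##. => #  t=0,i=4
  [5] ..#.# => .  t=2,i=8
  [4] ..#.. => #  t=0,i=8
  [3] ...## => #  t=0,i=3
  [2] ...#. => .  t=4,i=6
  [1] ....# => #  t=0,i=2
  [0] ..... => #  t=0,i=0
  bits 10110000100111111111000001011011 = 2963271771

2963271771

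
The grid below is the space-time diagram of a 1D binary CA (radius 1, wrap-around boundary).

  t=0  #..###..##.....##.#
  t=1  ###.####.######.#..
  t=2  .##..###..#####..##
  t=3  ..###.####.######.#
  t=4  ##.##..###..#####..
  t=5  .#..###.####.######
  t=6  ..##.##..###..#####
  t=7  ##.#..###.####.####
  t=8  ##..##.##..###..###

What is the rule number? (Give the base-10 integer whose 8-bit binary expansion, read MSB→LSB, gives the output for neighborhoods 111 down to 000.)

  ### -> #   bit 7 = 1  t=0,i=4
  ##. -> #   bit 6 = 1  t=0,i=0
  #.# -> .   bit 5 = 0  t=0,i=17
  #.. -> #   bit 4 = 1  t=0,i=1
  .## -> .   bit 3 = 0  t=0,i=3
  .#. -> .   bit 2 = 0  t=1,i=16
  ..# -> #   bit 1 = 1  t=0,i=2
  ... -> #   bit 0 = 1  t=0,i=11
  bits 11010011 = 211

211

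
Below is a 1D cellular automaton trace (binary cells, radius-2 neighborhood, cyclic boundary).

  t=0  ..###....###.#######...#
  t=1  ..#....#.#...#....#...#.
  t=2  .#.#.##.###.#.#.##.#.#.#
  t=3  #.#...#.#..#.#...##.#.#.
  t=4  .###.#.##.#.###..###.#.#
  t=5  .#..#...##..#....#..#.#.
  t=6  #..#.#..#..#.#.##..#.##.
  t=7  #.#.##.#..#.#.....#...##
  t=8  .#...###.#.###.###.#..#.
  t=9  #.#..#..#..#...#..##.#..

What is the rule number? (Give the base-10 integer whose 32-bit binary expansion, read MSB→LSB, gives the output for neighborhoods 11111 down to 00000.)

  [31] ##### => .  t=0,i=15
  [30] ####. => #  t=0,i=18
  [29] ###.# => .  t=0,i=11
  [28] ###.. => .  t=0,i=4
  [27] ##.## => .  t=0,i=12
  [26] ##.#. => #  t=2,i=11
  [25] ##..# => .  t=4,i=15
  [24] ##... => .  t=0,i=5
  [23] #.### => #  t=0,i=13
  [22] #.##. => .  t=2,i=5
  [21] #.#.# => .  t=2,i=1
  [20] #.#.. => #  t=1,i=9
  [19] #..## => .  t=0,i=1
  [18] #..#. => #  t=3,i=10
  [17] #...# => .  t=0,i=21
  [16] #.... => .  t=0,i=6
  [15] .#### => .  t=0,i=14
  [14] .###. => .  t=0,i=3
  [13] .##.# => #  t=2,i=6
  [12] .##.. => .  t=5,i=9
  [11] .#.## => .  t=2,i=4
  [10] .#.#. => #  t=1,i=8
  [9] .#..# => .  t=0,i=0
  [8] .#... => #  t=1,i=3
  [7] ..### => #  t=0,i=2
  [6] ..##. => #  t=3,i=17
  [5] ..#.# => .  t=1,i=7
  [4] ..#.. => .  t=0,i=23
  [3] ...## => .  t=0,i=8
  [2] ...#. => #  t=0,i=22
  [1] ....# => #  t=0,i=7
  [0] ..... => #  t=7,i=15
  bits 01000100100101000010010111000111 = 1150559687

1150559687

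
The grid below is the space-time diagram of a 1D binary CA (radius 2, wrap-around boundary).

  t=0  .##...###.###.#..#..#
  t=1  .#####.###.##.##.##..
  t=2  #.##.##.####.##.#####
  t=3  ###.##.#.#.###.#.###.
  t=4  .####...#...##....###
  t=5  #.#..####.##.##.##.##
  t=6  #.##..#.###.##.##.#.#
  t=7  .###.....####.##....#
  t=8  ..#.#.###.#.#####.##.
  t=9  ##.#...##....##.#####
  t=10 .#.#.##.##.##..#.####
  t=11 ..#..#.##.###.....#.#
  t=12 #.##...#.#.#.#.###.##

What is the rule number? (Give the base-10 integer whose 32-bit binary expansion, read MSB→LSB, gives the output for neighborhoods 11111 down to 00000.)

  nb #####: next=#  (t=1,i=3, bit31=1)
  nb ####.: next=.  (t=1,i=4, bit30=0)
  nb ###.#: next=#  (t=0,i=8, bit29=1)
  nb ###..: next=.  (t=4,i=4, bit28=0)
  nb ##.##: next=#  (t=0,i=9, bit27=1)
  nb ##.#.: next=.  (t=0,i=13, bit26=0)
  nb ##..#: next=.  (t=6,i=4, bit25=0)
  nb ##...: next=#  (t=0,i=3, bit24=1)
  nb #.###: next=.  (t=0,i=10, bit23=0)
  nb #.##.: next=#  (t=0,i=1, bit22=1)
  nb #.#.#: next=.  (t=3,i=7, bit21=0)
  nb #.#..: next=#  (t=0,i=14, bit20=1)
  nb #..##: next=.  (t=5,i=4, bit19=0)
  nb #..#.: next=.  (t=0,i=16, bit18=0)
  nb #...#: next=#  (t=0,i=4, bit17=1)
  nb #....: next=.  (t=4,i=15, bit16=0)
  nb .####: next=#  (t=1,i=2, bit15=1)
  nb .###.: next=#  (t=0,i=7, bit14=1)
  nb .##.#: next=.  (t=1,i=12, bit13=0)
  nb .##..: next=#  (t=0,i=2, bit12=1)
  nb .#.##: next=.  (t=0,i=0, bit11=0)
  nb .#.#.: next=#  (t=3,i=8, bit10=1)
  nb .#..#: next=#  (t=0,i=15, bit9=1)
  nb .#...: next=.  (t=4,i=9, bit8=0)
  nb ..###: next=.  (t=0,i=6, bit7=0)
  nb ..##.: next=.  (t=4,i=12, bit6=0)
  nb ..#.#: next=.  (t=0,i=20, bit5=0)
  nb ..#..: next=#  (t=0,i=17, bit4=1)
  nb ...##: next=#  (t=0,i=5, bit3=1)
  nb ...#.: next=#  (t=4,i=7, bit2=1)
  nb ....#: next=#  (t=4,i=16, bit1=1)
  nb .....: next=#  (t=7,i=6, bit0=1)
  bits 10101001010100101101011000011111 = 2840778271

2840778271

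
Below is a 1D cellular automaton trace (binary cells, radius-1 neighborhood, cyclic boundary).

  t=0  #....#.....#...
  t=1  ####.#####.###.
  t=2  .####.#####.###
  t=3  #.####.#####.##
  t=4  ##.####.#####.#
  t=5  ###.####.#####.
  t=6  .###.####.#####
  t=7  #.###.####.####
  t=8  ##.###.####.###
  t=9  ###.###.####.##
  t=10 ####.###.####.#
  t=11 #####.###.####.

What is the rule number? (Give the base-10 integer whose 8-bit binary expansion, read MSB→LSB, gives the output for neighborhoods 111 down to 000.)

  [7] ### => #  t=1,i=1
  [6] ##. => #  t=1,i=3
  [5] #.# => #  t=1,i=4
  [4] #.. => #  t=0,i=1
  [3] .## => .  t=1,i=0
  [2] .#. => #  t=0,i=0
  [1] ..# => .  t=0,i=4
  [0] ... => #  t=0,i=2
  bits 11110101 = 245

245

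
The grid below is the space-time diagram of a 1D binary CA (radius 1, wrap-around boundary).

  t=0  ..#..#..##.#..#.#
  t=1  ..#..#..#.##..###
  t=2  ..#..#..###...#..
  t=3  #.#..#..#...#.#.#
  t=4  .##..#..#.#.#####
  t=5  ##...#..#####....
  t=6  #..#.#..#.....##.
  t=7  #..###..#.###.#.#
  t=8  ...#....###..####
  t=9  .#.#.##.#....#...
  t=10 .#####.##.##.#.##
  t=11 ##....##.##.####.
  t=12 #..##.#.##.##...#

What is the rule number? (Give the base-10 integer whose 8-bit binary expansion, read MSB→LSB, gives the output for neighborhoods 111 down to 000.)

  ### -> .   bit 7 = 0  t=1,i=15
  ##. -> .   bit 6 = 0  t=0,i=9
  #.# -> #   bit 5 = 1  t=0,i=10
  #.. -> .   bit 4 = 0  t=0,i=0
  .## -> #   bit 3 = 1  t=0,i=8
  .#. -> #   bit 2 = 1  t=0,i=2
  ..# -> .   bit 1 = 0  t=0,i=1
  ... -> #   bit 0 = 1  t=2,i=0
  bits 00101101 = 45

45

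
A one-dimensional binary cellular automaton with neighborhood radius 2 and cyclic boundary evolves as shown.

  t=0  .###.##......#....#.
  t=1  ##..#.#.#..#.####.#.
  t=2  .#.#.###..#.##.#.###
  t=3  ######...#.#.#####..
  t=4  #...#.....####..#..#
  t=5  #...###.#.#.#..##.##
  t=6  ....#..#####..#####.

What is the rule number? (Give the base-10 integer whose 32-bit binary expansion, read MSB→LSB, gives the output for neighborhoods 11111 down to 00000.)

1286421970

  [31] ##### => .  t=3,i=2
  [30] ####. => #  t=1,i=15
  [29] ###.# => .  t=0,i=3
  [28] ###.. => .  t=2,i=7
  [27] ##.## => #  t=0,i=4
  [26] ##.#. => #  t=1,i=17
  [25] ##..# => .  t=1,i=2
  [24] ##... => .  t=0,i=7
  [23] #.### => #  t=1,i=13
  [22] #.##. => .  t=0,i=5
  [21] #.#.# => #  t=1,i=6
  [20] #.#.. => .  t=1,i=8
  [19] #..## => #  t=0,i=0
  [18] #..#. => #  t=1,i=3
  [17] #...# => .  t=3,i=7
  [16] #.... => #  t=0,i=8
  [15] .#### => .  t=1,i=14
  [14] .###. => .  t=0,i=2
  [13] .##.# => #  t=2,i=13
  [12] .##.. => #  t=0,i=6
  [11] .#.## => #  t=1,i=12
  [10] .#.#. => #  t=1,i=5
  [9] .#..# => .  t=0,i=19
  [8] .#... => #  t=0,i=14
  [7] ..### => #  t=0,i=1
  [6] ..##. => #  t=4,i=19
  [5] ..#.# => .  t=1,i=4
  [4] ..#.. => #  t=0,i=13
  [3] ...## => .  t=4,i=9
  [2] ...#. => .  t=0,i=12
  [1] ....# => #  t=0,i=11
  [0] ..... => .  t=0,i=9
  bits 01001100101011010011110111010010 = 1286421970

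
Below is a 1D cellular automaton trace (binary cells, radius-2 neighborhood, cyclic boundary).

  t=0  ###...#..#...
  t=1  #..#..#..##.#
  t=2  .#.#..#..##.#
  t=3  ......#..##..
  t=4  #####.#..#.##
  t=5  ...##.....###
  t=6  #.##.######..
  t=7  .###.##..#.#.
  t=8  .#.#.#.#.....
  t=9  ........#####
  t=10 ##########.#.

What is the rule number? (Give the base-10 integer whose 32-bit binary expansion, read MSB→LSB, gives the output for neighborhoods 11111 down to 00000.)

1673636315

  #####|.  b31=0 t=4,i=0
  ####.|#  b30=1 t=4,i=3
  ###.#|#  b29=1 t=4,i=4
  ###..|.  b28=0 t=0,i=2
  ##.##|.  b27=0 t=1,i=11
  ##.#.|.  b26=0 t=2,i=11
  ##..#|#  b25=1 t=1,i=1
  ##...|#  b24=1 t=0,i=3
  #.###|#  b23=1 t=4,i=11
  #.##.|#  b22=1 t=1,i=12
  #.#.#|.  b21=0 t=2,i=1
  #.#..|.  b20=0 t=2,i=3
  #..##|.  b19=0 t=1,i=8
  #..#.|.  b18=0 t=0,i=8
  #...#|.  b17=0 t=0,i=4
  #....|#  b16=1 t=3,i=12
  .####|#  b15=1 t=4,i=12
  .###.|.  b14=0 t=0,i=1
  .##.#|#  b13=1 t=1,i=10
  .##..|.  b12=0 t=1,i=0
  .#.##|#  b11=1 t=4,i=10
  .#.#.|.  b10=0 t=2,i=0
  .#..#|.  b9=0 t=0,i=7
  .#...|#  b8=1 t=0,i=10
  ..###|#  b7=1 t=0,i=0
  ..##.|#  b6=1 t=1,i=9
  ..#.#|.  b5=0 t=4,i=9
  ..#..|#  b4=1 t=0,i=6
  ...##|#  b3=1 t=0,i=12
  ...#.|.  b2=0 t=0,i=5
  ....#|#  b1=1 t=3,i=4
  .....|#  b0=1 t=3,i=0
  bits 01100011110000011010100111011011 = 1673636315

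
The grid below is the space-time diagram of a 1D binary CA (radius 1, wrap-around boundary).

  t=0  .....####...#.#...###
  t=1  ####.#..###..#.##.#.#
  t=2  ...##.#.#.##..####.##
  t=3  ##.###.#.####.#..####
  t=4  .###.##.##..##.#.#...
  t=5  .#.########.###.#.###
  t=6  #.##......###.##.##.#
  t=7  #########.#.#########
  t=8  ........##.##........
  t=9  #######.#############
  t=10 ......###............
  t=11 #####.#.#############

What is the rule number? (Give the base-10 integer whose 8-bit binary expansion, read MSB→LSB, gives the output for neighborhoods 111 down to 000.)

121

  nb ###: next=.  (t=0,i=6, bit7=0)
  nb ##.: next=#  (t=0,i=8, bit6=1)
  nb #.#: next=#  (t=0,i=13, bit5=1)
  nb #..: next=#  (t=0,i=0, bit4=1)
  nb .##: next=#  (t=0,i=5, bit3=1)
  nb .#.: next=.  (t=0,i=12, bit2=0)
  nb ..#: next=.  (t=0,i=4, bit1=0)
  nb ...: next=#  (t=0,i=1, bit0=1)
  bits 01111001 = 121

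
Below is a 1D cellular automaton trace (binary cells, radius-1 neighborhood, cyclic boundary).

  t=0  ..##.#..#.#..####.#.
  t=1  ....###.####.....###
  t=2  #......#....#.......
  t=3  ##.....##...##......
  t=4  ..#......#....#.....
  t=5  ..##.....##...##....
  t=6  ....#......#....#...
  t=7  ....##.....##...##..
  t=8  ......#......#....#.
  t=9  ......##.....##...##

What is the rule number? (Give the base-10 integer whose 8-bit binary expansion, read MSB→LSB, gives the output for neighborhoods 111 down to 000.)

  ###|.  b7=0 t=0,i=14
  ##.|.  b6=0 t=0,i=3
  #.#|#  b5=1 t=0,i=4
  #..|#  b4=1 t=0,i=6
  .##|.  b3=0 t=0,i=2
  .#.|#  b2=1 t=0,i=5
  ..#|.  b1=0 t=0,i=1
  ...|.  b0=0 t=0,i=0
  bits 00110100 = 52

52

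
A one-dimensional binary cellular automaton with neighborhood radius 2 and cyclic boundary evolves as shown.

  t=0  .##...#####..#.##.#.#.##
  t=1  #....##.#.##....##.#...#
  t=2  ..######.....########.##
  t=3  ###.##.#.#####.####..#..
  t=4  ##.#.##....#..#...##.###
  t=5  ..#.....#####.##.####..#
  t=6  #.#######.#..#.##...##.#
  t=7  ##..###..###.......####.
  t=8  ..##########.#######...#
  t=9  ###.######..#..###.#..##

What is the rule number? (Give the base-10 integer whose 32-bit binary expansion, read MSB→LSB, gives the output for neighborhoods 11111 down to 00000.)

2652465119

  nb #####: next=#  (t=0,i=8, bit31=1)
  nb ####.: next=.  (t=0,i=9, bit30=0)
  nb ###.#: next=.  (t=2,i=20, bit29=0)
  nb ###..: next=#  (t=0,i=10, bit28=1)
  nb ##.##: next=#  (t=0,i=0, bit27=1)
  nb ##.#.: next=#  (t=0,i=17, bit26=1)
  nb ##..#: next=#  (t=0,i=11, bit25=1)
  nb ##...: next=.  (t=0,i=3, bit24=0)
  nb #.###: next=.  (t=3,i=9, bit23=0)
  nb #.##.: next=.  (t=0,i=1, bit22=0)
  nb #.#.#: next=.  (t=0,i=18, bit21=0)
  nb #.#..: next=#  (t=1,i=19, bit20=1)
  nb #..##: next=#  (t=2,i=1, bit19=1)
  nb #..#.: next=.  (t=0,i=12, bit18=0)
  nb #...#: next=.  (t=0,i=4, bit17=0)
  nb #....: next=#  (t=1,i=2, bit16=1)
  nb .####: next=.  (t=0,i=7, bit15=0)
  nb .###.: next=#  (t=3,i=1, bit14=1)
  nb .##.#: next=#  (t=0,i=16, bit13=1)
  nb .##..: next=.  (t=0,i=2, bit12=0)
  nb .#.##: next=.  (t=0,i=14, bit11=0)
  nb .#.#.: next=#  (t=0,i=19, bit10=1)
  nb .#..#: next=#  (t=3,i=22, bit9=1)
  nb .#...: next=#  (t=1,i=20, bit8=1)
  nb ..###: next=#  (t=0,i=6, bit7=1)
  nb ..##.: next=#  (t=1,i=5, bit6=1)
  nb ..#.#: next=.  (t=0,i=13, bit5=0)
  nb ..#..: next=#  (t=3,i=21, bit4=1)
  nb ...##: next=#  (t=0,i=5, bit3=1)
  nb ...#.: next=#  (t=4,i=10, bit2=1)
  nb ....#: next=#  (t=1,i=3, bit1=1)
  nb .....: next=#  (t=2,i=10, bit0=1)
  bits 10011110000110010110011111011111 = 2652465119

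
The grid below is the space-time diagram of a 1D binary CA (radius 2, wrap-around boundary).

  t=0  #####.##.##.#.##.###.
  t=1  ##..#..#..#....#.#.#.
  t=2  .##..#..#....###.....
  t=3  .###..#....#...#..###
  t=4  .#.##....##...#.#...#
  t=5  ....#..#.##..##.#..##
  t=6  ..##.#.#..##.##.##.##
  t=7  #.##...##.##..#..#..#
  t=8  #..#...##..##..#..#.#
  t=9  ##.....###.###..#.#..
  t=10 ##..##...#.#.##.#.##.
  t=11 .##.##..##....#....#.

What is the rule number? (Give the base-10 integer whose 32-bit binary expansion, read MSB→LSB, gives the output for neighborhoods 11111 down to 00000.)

  [31] ##### => .  t=0,i=2
  [30] ####. => .  t=0,i=3
  [29] ###.# => #  t=0,i=4
  [28] ###.. => #  t=2,i=15
  [27] ##.## => .  t=0,i=5
  [26] ##.#. => .  t=0,i=11
  [25] ##..# => #  t=1,i=2
  [24] ##... => .  t=2,i=16
  [23] #.### => #  t=0,i=0
  [22] #.##. => .  t=0,i=6
  [21] #.#.# => .  t=0,i=12
  [20] #.#.. => #  t=4,i=16
  [19] #..## => .  t=3,i=17
  [18] #..#. => .  t=1,i=3
  [17] #...# => .  t=3,i=13
  [16] #.... => .  t=1,i=12
  [15] .#### => #  t=0,i=1
  [14] .###. => .  t=0,i=18
  [13] .##.# => #  t=0,i=7
  [12] .##.. => #  t=1,i=1
  [11] .#.## => .  t=0,i=13
  [10] .#.#. => .  t=1,i=16
  [9] .#..# => #  t=1,i=5
  [8] .#... => .  t=1,i=11
  [7] ..### => .  t=2,i=13
  [6] ..##. => #  t=2,i=1
  [5] ..#.# => #  t=1,i=15
  [4] ..#.. => .  t=1,i=4
  [3] ...## => .  t=2,i=0
  [2] ...#. => #  t=1,i=14
  [1] ....# => #  t=1,i=13
  [0] ..... => #  t=2,i=18
  bits 00110010100100001011001001100111 = 848343655

848343655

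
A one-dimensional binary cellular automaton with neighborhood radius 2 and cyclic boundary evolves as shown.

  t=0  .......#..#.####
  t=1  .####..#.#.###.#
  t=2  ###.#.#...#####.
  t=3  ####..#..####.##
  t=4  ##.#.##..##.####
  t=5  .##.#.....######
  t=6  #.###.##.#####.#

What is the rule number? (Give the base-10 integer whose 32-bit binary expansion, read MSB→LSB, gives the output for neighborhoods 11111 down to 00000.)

  [31] ##### => #  t=2,i=12
  [30] ####. => .  t=0,i=14
  [29] ###.# => #  t=1,i=13
  [28] ###.. => #  t=0,i=15
  [27] ##.## => #  t=2,i=15
  [26] ##.#. => #  t=1,i=14
  [25] ##..# => .  t=1,i=5
  [24] ##... => .  t=0,i=0
  [23] #.### => #  t=0,i=12
  [22] #.##. => .  t=4,i=5
  [21] #.#.# => .  t=1,i=9
  [20] #.#.. => #  t=2,i=6
  [19] #..## => .  t=3,i=8
  [18] #..#. => #  t=0,i=9
  [17] #...# => .  t=2,i=8
  [16] #.... => #  t=0,i=1
  [15] .#### => #  t=0,i=13
  [14] .###. => #  t=1,i=12
  [13] .##.# => #  t=4,i=10
  [12] .##.. => .  t=4,i=6
  [11] .#.## => #  t=0,i=11
  [10] .#.#. => .  t=1,i=8
  [9] .#..# => .  t=0,i=8
  [8] .#... => .  t=2,i=7
  [7] ..### => #  t=2,i=10
  [6] ..##. => .  t=4,i=9
  [5] ..#.# => .  t=0,i=10
  [4] ..#.. => #  t=0,i=7
  [3] ...## => #  t=2,i=9
  [2] ...#. => .  t=0,i=6
  [1] ....# => .  t=0,i=5
  [0] ..... => #  t=0,i=2
  bits 10111100100101011110100010011001 = 3163941017

3163941017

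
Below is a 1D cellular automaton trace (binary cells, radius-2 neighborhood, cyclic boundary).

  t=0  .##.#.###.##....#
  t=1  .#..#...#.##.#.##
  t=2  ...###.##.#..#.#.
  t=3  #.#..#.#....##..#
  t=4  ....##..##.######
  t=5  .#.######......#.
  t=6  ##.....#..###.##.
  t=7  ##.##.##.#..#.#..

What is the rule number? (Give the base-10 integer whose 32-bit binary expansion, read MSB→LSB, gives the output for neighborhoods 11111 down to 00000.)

1651315069

  ##### -> .   bit 31 = 0  t=4,i=13
  ####. -> #   bit 30 = 1  t=4,i=15
  ###.# -> #   bit 29 = 1  t=0,i=8
  ###.. -> .   bit 28 = 0  t=4,i=16
  ##.## -> .   bit 27 = 0  t=0,i=9
  ##.#. -> .   bit 26 = 0  t=0,i=3
  ##..# -> #   bit 25 = 1  t=3,i=14
  ##... -> .   bit 24 = 0  t=0,i=12
  #.### -> .   bit 23 = 0  t=0,i=6
  #.##. -> #   bit 22 = 1  t=0,i=1
  #.#.# -> #   bit 21 = 1  t=0,i=4
  #.#.. -> .   bit 20 = 0  t=1,i=1
  #..## -> #   bit 19 = 1  t=3,i=15
  #..#. -> #   bit 18 = 1  t=1,i=3
  #...# -> .   bit 17 = 0  t=1,i=6
  #.... -> #   bit 16 = 1  t=0,i=13
  .#### -> .   bit 15 = 0  t=4,i=12
  .###. -> .   bit 14 = 0  t=0,i=7
  .##.# -> .   bit 13 = 0  t=0,i=2
  .##.. -> #   bit 12 = 1  t=0,i=11
  .#.## -> .   bit 11 = 0  t=0,i=0
  .#.#. -> .   bit 10 = 0  t=2,i=14
  .#..# -> .   bit 9 = 0  t=1,i=2
  .#... -> #   bit 8 = 1  t=1,i=5
  ..### -> .   bit 7 = 0  t=2,i=3
  ..##. -> #   bit 6 = 1  t=3,i=12
  ..#.# -> #   bit 5 = 1  t=0,i=16
  ..#.. -> #   bit 4 = 1  t=1,i=4
  ...## -> #   bit 3 = 1  t=2,i=2
  ...#. -> #   bit 2 = 1  t=0,i=15
  ....# -> .   bit 1 = 0  t=0,i=14
  ..... -> #   bit 0 = 1  t=5,i=11
  bits 01100010011011010001000101111101 = 1651315069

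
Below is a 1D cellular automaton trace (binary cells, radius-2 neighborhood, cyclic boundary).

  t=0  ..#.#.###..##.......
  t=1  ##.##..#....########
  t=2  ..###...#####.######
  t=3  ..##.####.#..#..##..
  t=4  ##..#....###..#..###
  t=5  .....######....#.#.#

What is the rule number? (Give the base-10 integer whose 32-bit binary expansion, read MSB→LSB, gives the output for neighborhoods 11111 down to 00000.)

2373146511

  [31] ##### => #  t=1,i=14
  [30] ####. => .  t=1,i=0
  [29] ###.# => .  t=1,i=1
  [28] ###.. => .  t=0,i=8
  [27] ##.## => #  t=1,i=2
  [26] ##.#. => #  t=3,i=9
  [25] ##..# => .  t=0,i=9
  [24] ##... => #  t=0,i=13
  [23] #.### => .  t=0,i=6
  [22] #.##. => #  t=1,i=3
  [21] #.#.# => #  t=0,i=4
  [20] #.#.. => #  t=3,i=10
  [19] #..## => .  t=0,i=10
  [18] #..#. => .  t=1,i=6
  [17] #...# => #  t=2,i=6
  [16] #.... => #  t=0,i=14
  [15] .#### => .  t=1,i=13
  [14] .###. => #  t=0,i=7
  [13] .##.# => .  t=3,i=3
  [12] .##.. => #  t=0,i=12
  [11] .#.## => .  t=0,i=5
  [10] .#.#. => #  t=0,i=3
  [9] .#..# => #  t=3,i=11
  [8] .#... => #  t=1,i=8
  [7] ..### => #  t=1,i=12
  [6] ..##. => .  t=0,i=11
  [5] ..#.# => .  t=0,i=2
  [4] ..#.. => .  t=1,i=7
  [3] ...## => #  t=1,i=11
  [2] ...#. => #  t=0,i=1
  [1] ....# => #  t=0,i=0
  [0] ..... => #  t=0,i=15
  bits 10001101011100110101011110001111 = 2373146511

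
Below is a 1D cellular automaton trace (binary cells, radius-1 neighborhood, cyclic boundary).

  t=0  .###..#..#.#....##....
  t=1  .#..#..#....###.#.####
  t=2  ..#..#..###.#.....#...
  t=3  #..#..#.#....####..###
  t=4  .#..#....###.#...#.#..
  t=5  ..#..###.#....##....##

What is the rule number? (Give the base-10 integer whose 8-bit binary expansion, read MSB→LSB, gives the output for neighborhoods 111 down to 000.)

25

  ###|.  b7=0 t=0,i=2
  ##.|.  b6=0 t=0,i=3
  #.#|.  b5=0 t=0,i=10
  #..|#  b4=1 t=0,i=4
  .##|#  b3=1 t=0,i=1
  .#.|.  b2=0 t=0,i=6
  ..#|.  b1=0 t=0,i=0
  ...|#  b0=1 t=0,i=13
  bits 00011001 = 25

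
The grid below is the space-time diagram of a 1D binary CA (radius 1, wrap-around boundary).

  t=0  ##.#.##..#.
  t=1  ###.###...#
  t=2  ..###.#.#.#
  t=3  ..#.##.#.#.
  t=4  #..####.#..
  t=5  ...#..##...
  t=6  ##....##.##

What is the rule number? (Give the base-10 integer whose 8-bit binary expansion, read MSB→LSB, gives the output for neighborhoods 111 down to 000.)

  ###|.  b7=0 t=1,i=0
  ##.|#  b6=1 t=0,i=1
  #.#|#  b5=1 t=0,i=2
  #..|.  b4=0 t=0,i=7
  .##|#  b3=1 t=0,i=0
  .#.|.  b2=0 t=0,i=3
  ..#|.  b1=0 t=0,i=8
  ...|#  b0=1 t=1,i=8
  bits 01101001 = 105

105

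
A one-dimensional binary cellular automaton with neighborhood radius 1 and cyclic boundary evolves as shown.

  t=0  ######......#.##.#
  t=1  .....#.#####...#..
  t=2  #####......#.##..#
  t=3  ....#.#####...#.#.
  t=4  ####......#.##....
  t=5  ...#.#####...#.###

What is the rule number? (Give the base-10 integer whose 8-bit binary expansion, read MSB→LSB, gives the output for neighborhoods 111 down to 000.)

67

  ### -> .   bit 7 = 0  t=0,i=0
  ##. -> #   bit 6 = 1  t=0,i=5
  #.# -> .   bit 5 = 0  t=0,i=13
  #.. -> .   bit 4 = 0  t=0,i=6
  .## -> .   bit 3 = 0  t=0,i=14
  .#. -> .   bit 2 = 0  t=0,i=12
  ..# -> #   bit 1 = 1  t=0,i=11
  ... -> #   bit 0 = 1  t=0,i=7
  bits 01000011 = 67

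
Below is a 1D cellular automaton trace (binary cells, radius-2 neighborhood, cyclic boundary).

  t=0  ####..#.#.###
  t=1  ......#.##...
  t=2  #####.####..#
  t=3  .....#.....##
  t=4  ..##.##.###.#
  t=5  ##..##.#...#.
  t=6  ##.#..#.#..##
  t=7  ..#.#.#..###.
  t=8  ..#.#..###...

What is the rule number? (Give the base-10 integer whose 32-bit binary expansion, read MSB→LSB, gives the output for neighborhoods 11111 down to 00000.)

  [31] ##### => .  t=0,i=0
  [30] ####. => .  t=0,i=2
  [29] ###.# => .  t=2,i=4
  [28] ###.. => .  t=0,i=3
  [27] ##.## => #  t=2,i=5
  [26] ##.#. => #  t=4,i=11
  [25] ##..# => .  t=0,i=4
  [24] ##... => .  t=1,i=10
  [23] #.### => .  t=0,i=10
  [22] #.##. => #  t=1,i=8
  [21] #.#.# => #  t=0,i=8
  [20] #.#.. => .  t=4,i=12
  [19] #..## => #  t=2,i=11
  [18] #..#. => .  t=0,i=5
  [17] #...# => .  t=5,i=9
  [16] #.... => .  t=1,i=11
  [15] .#### => .  t=0,i=11
  [14] .###. => .  t=4,i=9
  [13] .##.# => .  t=4,i=3
  [12] .##.. => #  t=1,i=9
  [11] .#.## => #  t=0,i=9
  [10] .#.#. => .  t=0,i=7
  [9] .#..# => #  t=4,i=0
  [8] .#... => #  t=3,i=6
  [7] ..### => #  t=2,i=12
  [6] ..##. => .  t=3,i=11
  [5] ..#.# => #  t=0,i=6
  [4] ..#.. => #  t=3,i=5
  [3] ...## => #  t=3,i=10
  [2] ...#. => .  t=1,i=5
  [1] ....# => #  t=1,i=4
  [0] ..... => #  t=1,i=0
  bits 00001100011010000001101110111011 = 208149435

208149435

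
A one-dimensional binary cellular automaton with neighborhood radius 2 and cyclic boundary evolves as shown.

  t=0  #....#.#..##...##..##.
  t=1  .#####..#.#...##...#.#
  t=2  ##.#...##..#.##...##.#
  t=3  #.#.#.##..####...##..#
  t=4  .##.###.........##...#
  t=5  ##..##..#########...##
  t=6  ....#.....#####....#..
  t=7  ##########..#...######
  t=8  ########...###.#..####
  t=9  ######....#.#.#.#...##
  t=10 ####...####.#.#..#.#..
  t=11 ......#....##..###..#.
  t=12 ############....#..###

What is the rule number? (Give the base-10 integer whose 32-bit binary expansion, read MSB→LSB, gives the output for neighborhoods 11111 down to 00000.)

  [31] ##### => #  t=1,i=3
  [30] ####. => .  t=1,i=4
  [29] ###.# => .  t=2,i=1
  [28] ###.. => .  t=1,i=5
  [27] ##.## => .  t=2,i=20
  [26] ##.#. => #  t=0,i=21
  [25] ##..# => .  t=0,i=17
  [24] ##... => .  t=0,i=12
  [23] #.### => #  t=1,i=1
  [22] #.##. => #  t=2,i=13
  [21] #.#.# => #  t=1,i=21
  [20] #.#.. => .  t=0,i=0
  [19] #..## => .  t=0,i=9
  [18] #..#. => #  t=1,i=7
  [17] #...# => .  t=0,i=13
  [16] #.... => #  t=0,i=2
  [15] .#### => .  t=1,i=2
  [14] .###. => #  t=2,i=0
  [13] .##.# => .  t=0,i=20
  [12] .##.. => .  t=0,i=11
  [11] .#.## => #  t=1,i=0
  [10] .#.#. => .  t=0,i=6
  [9] .#..# => #  t=0,i=8
  [8] .#... => #  t=0,i=1
  [7] ..### => .  t=3,i=10
  [6] ..##. => #  t=0,i=10
  [5] ..#.# => #  t=0,i=5
  [4] ..#.. => #  t=6,i=4
  [3] ...## => #  t=0,i=14
  [2] ...#. => #  t=0,i=4
  [1] ....# => #  t=0,i=3
  [0] ..... => #  t=4,i=9
  bits 10000100111001010100101101111111 = 2229619583

2229619583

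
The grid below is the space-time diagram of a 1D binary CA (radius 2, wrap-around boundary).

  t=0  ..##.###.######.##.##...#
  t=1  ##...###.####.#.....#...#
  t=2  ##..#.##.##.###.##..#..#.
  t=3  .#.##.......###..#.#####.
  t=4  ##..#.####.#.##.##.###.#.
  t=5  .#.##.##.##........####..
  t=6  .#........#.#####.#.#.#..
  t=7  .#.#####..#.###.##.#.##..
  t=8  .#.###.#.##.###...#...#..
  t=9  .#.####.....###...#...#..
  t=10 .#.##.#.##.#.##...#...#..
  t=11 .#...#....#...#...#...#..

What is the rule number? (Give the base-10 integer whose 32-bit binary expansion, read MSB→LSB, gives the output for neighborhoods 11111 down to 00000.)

  #####|#  b31=1 t=0,i=11
  ####.|.  b30=0 t=0,i=13
  ###.#|#  b29=1 t=0,i=7
  ###..|#  b28=1 t=1,i=1
  ##.##|.  b27=0 t=0,i=4
  ##.#.|#  b26=1 t=1,i=13
  ##..#|.  b25=0 t=2,i=2
  ##...|.  b24=0 t=0,i=21
  #.###|#  b23=1 t=0,i=5
  #.##.|.  b22=0 t=0,i=16
  #.#.#|.  b21=0 t=4,i=11
  #.#..|#  b20=1 t=1,i=14
  #..##|#  b19=1 t=0,i=1
  #..#.|#  b18=1 t=2,i=3
  #...#|.  b17=0 t=0,i=22
  #....|#  b16=1 t=1,i=16
  .####|#  b15=1 t=0,i=10
  .###.|#  b14=1 t=0,i=6
  .##.#|.  b13=0 t=0,i=3
  .##..|#  b12=1 t=0,i=20
  .#.##|.  b11=0 t=2,i=5
  .#.#.|#  b10=1 t=6,i=19
  .#..#|#  b9=1 t=0,i=0
  .#...|.  b8=0 t=1,i=15
  ..###|.  b7=0 t=1,i=5
  ..##.|.  b6=0 t=0,i=2
  ..#.#|#  b5=1 t=2,i=4
  ..#..|#  b4=1 t=0,i=24
  ...##|#  b3=1 t=1,i=4
  ...#.|.  b2=0 t=0,i=23
  ....#|.  b1=0 t=1,i=18
  .....|#  b0=1 t=1,i=17
  bits 10110100100111011101011000111001 = 3030242873

3030242873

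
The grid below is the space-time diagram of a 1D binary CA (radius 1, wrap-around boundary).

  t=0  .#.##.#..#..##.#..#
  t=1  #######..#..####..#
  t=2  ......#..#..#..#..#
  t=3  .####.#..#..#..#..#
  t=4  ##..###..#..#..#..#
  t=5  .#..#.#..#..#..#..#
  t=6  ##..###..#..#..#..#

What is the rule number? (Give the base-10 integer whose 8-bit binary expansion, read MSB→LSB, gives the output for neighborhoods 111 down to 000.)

  ### -> .   bit 7 = 0  t=1,i=0
  ##. -> #   bit 6 = 1  t=0,i=4
  #.# -> #   bit 5 = 1  t=0,i=0
  #.. -> .   bit 4 = 0  t=0,i=7
  .## -> #   bit 3 = 1  t=0,i=3
  .#. -> #   bit 2 = 1  t=0,i=1
  ..# -> .   bit 1 = 0  t=0,i=8
  ... -> #   bit 0 = 1  t=2,i=1
  bits 01101101 = 109

109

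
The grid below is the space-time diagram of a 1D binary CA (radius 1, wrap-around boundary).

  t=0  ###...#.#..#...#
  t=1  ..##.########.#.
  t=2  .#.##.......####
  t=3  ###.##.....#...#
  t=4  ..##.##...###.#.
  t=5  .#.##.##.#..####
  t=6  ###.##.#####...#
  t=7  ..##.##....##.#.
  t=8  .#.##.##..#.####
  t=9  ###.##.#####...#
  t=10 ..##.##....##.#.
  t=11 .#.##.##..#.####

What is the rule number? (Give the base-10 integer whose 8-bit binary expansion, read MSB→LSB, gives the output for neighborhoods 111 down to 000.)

118

  [7] ### => .  t=0,i=0
  [6] ##. => #  t=0,i=2
  [5] #.# => #  t=0,i=7
  [4] #.. => #  t=0,i=3
  [3] .## => .  t=0,i=15
  [2] .#. => #  t=0,i=6
  [1] ..# => #  t=0,i=5
  [0] ... => .  t=0,i=4
  bits 01110110 = 118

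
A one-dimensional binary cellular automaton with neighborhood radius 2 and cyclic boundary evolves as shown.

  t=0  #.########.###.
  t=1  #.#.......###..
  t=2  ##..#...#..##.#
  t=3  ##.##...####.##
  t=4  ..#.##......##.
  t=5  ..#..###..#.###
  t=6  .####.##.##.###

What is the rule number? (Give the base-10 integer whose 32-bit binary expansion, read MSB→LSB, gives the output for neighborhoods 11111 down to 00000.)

  #####|.  b31=0 t=0,i=4
  ####.|.  b30=0 t=0,i=8
  ###.#|.  b29=0 t=0,i=9
  ###..|#  b28=1 t=1,i=12
  ##.##|#  b27=1 t=0,i=10
  ##.#.|.  b26=0 t=0,i=14
  ##..#|.  b25=0 t=1,i=13
  ##...|#  b24=1 t=3,i=5
  #.###|#  b23=1 t=0,i=2
  #.##.|.  b22=0 t=3,i=3
  #.#.#|#  b21=1 t=0,i=0
  #.#..|.  b20=0 t=1,i=2
  #..##|#  b19=1 t=2,i=10
  #..#.|#  b18=1 t=1,i=14
  #...#|.  b17=0 t=2,i=6
  #....|#  b16=1 t=1,i=4
  .####|.  b15=0 t=0,i=3
  .###.|#  b14=1 t=0,i=12
  .##.#|.  b13=0 t=2,i=12
  .##..|#  b12=1 t=3,i=4
  .#.##|.  b11=0 t=0,i=1
  .#.#.|#  b10=1 t=1,i=1
  .#..#|#  b9=1 t=2,i=9
  .#...|.  b8=0 t=1,i=3
  ..###|.  b7=0 t=1,i=10
  ..##.|#  b6=1 t=2,i=11
  ..#.#|#  b5=1 t=1,i=0
  ..#..|#  b4=1 t=2,i=4
  ...##|.  b3=0 t=1,i=9
  ...#.|.  b2=0 t=2,i=7
  ....#|#  b1=1 t=1,i=8
  .....|.  b0=0 t=1,i=5
  bits 00011001101011010101011001110010 = 430790258

430790258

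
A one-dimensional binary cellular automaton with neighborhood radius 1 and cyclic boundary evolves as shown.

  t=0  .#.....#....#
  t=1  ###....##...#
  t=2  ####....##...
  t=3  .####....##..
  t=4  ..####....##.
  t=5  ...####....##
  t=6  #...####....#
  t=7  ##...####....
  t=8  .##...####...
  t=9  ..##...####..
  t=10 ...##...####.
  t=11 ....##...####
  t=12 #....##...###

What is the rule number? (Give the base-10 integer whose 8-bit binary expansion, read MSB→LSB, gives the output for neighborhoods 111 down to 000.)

244

  [7] ### => #  t=1,i=0
  [6] ##. => #  t=1,i=2
  [5] #.# => #  t=0,i=0
  [4] #.. => #  t=0,i=2
  [3] .## => .  t=1,i=7
  [2] .#. => #  t=0,i=1
  [1] ..# => .  t=0,i=6
  [0] ... => .  t=0,i=3
  bits 11110100 = 244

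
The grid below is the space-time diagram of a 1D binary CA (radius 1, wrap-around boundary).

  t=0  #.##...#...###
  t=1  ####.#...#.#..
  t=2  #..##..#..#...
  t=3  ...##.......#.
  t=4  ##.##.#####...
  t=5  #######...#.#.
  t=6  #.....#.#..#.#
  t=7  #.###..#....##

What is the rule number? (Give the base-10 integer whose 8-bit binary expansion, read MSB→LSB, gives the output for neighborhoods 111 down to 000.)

105

  [7] ### => .  t=0,i=12
  [6] ##. => #  t=0,i=0
  [5] #.# => #  t=0,i=1
  [4] #.. => .  t=0,i=4
  [3] .## => #  t=0,i=2
  [2] .#. => .  t=0,i=7
  [1] ..# => .  t=0,i=6
  [0] ... => #  t=0,i=5
  bits 01101001 = 105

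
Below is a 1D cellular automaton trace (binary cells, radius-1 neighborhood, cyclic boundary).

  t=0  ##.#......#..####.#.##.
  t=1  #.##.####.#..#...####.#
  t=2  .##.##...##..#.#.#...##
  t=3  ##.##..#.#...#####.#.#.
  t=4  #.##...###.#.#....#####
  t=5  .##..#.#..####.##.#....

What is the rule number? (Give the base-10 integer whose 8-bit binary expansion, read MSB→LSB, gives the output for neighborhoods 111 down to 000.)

  nb ###: next=.  (t=0,i=14, bit7=0)
  nb ##.: next=.  (t=0,i=1, bit6=0)
  nb #.#: next=#  (t=0,i=2, bit5=1)
  nb #..: next=.  (t=0,i=4, bit4=0)
  nb .##: next=#  (t=0,i=0, bit3=1)
  nb .#.: next=#  (t=0,i=3, bit2=1)
  nb ..#: next=.  (t=0,i=9, bit1=0)
  nb ...: next=#  (t=0,i=5, bit0=1)
  bits 00101101 = 45

45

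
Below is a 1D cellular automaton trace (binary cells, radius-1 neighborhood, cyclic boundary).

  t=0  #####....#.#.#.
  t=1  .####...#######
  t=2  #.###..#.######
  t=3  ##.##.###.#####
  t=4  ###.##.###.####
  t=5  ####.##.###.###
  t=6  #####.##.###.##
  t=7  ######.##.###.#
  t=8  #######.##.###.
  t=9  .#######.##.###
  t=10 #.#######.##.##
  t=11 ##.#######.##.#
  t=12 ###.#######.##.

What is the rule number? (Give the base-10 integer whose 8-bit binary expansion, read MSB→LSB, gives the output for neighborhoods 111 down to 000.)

  ### -> #   bit 7 = 1  t=0,i=1
  ##. -> #   bit 6 = 1  t=0,i=4
  #.# -> #   bit 5 = 1  t=0,i=10
  #.. -> .   bit 4 = 0  t=0,i=5
  .## -> .   bit 3 = 0  t=0,i=0
  .#. -> #   bit 2 = 1  t=0,i=9
  ..# -> #   bit 1 = 1  t=0,i=8
  ... -> .   bit 0 = 0  t=0,i=6
  bits 11100110 = 230

230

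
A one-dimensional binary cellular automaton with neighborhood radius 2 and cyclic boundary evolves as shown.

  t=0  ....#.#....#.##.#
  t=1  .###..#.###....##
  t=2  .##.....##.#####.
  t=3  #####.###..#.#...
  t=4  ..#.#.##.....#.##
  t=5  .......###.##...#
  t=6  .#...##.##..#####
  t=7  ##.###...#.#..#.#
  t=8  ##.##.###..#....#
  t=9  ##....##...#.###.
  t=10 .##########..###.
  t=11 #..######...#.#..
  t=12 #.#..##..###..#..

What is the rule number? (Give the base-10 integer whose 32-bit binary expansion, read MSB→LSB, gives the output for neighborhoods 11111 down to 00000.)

2778419294

  nb #####: next=#  (t=2,i=13, bit31=1)
  nb ####.: next=.  (t=2,i=14, bit30=0)
  nb ###.#: next=#  (t=3,i=4, bit29=1)
  nb ###..: next=.  (t=1,i=3, bit28=0)
  nb ##.##: next=.  (t=1,i=0, bit27=0)
  nb ##.#.: next=#  (t=0,i=15, bit26=1)
  nb ##..#: next=.  (t=1,i=4, bit25=0)
  nb ##...: next=#  (t=1,i=11, bit24=1)
  nb #.###: next=#  (t=1,i=1, bit23=1)
  nb #.##.: next=.  (t=0,i=13, bit22=0)
  nb #.#.#: next=.  (t=4,i=4, bit21=0)
  nb #.#..: next=#  (t=0,i=6, bit20=1)
  nb #..##: next=#  (t=2,i=0, bit19=1)
  nb #..#.: next=.  (t=1,i=5, bit18=0)
  nb #...#: next=#  (t=3,i=15, bit17=1)
  nb #....: next=#  (t=0,i=1, bit16=1)
  nb .####: next=.  (t=2,i=12, bit15=0)
  nb .###.: next=#  (t=1,i=2, bit14=1)
  nb .##.#: next=.  (t=0,i=14, bit13=0)
  nb .##..: next=#  (t=2,i=2, bit12=1)
  nb .#.##: next=.  (t=0,i=12, bit11=0)
  nb .#.#.: next=.  (t=0,i=5, bit10=0)
  nb .#..#: next=.  (t=7,i=12, bit9=0)
  nb .#...: next=.  (t=0,i=0, bit8=0)
  nb ..###: next=.  (t=3,i=0, bit7=0)
  nb ..##.: next=#  (t=1,i=15, bit6=1)
  nb ..#.#: next=.  (t=0,i=4, bit5=0)
  nb ..#..: next=#  (t=5,i=16, bit4=1)
  nb ...##: next=#  (t=1,i=14, bit3=1)
  nb ...#.: next=#  (t=0,i=3, bit2=1)
  nb ....#: next=#  (t=0,i=2, bit1=1)
  nb .....: next=.  (t=2,i=5, bit0=0)
  bits 10100101100110110101000001011110 = 2778419294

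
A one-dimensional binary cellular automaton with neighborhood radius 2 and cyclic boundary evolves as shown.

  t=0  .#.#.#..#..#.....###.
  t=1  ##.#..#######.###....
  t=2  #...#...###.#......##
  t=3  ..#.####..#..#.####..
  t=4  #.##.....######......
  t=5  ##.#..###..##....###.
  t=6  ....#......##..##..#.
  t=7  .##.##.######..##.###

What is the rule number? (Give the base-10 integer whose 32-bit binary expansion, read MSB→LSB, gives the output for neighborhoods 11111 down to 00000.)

2686851963

  ##### -> #   bit 31 = 1  t=1,i=8
  ####. -> .   bit 30 = 0  t=1,i=11
  ###.# -> #   bit 29 = 1  t=1,i=12
  ###.. -> .   bit 28 = 0  t=0,i=19
  ##.## -> .   bit 27 = 0  t=1,i=13
  ##.#. -> .   bit 26 = 0  t=1,i=2
  ##..# -> .   bit 25 = 0  t=0,i=20
  ##... -> .   bit 24 = 0  t=1,i=17
  #.### -> .   bit 23 = 0  t=1,i=14
  #.##. -> .   bit 22 = 0  t=4,i=2
  #.#.# -> #   bit 21 = 1  t=0,i=3
  #.#.. -> .   bit 20 = 0  t=0,i=5
  #..## -> .   bit 19 = 0  t=1,i=5
  #..#. -> #   bit 18 = 1  t=0,i=0
  #...# -> #   bit 17 = 1  t=2,i=2
  #.... -> .   bit 16 = 0  t=0,i=13
  .#### -> .   bit 15 = 0  t=1,i=7
  .###. -> .   bit 14 = 0  t=0,i=18
  .##.# -> .   bit 13 = 0  t=1,i=1
  .##.. -> #   bit 12 = 1  t=4,i=3
  .#.## -> #   bit 11 = 1  t=3,i=3
  .#.#. -> .   bit 10 = 0  t=0,i=2
  .#..# -> #   bit 9 = 1  t=0,i=6
  .#... -> #   bit 8 = 1  t=0,i=12
  ..### -> .   bit 7 = 0  t=0,i=17
  ..##. -> #   bit 6 = 1  t=1,i=0
  ..#.# -> #   bit 5 = 1  t=0,i=1
  ..#.. -> #   bit 4 = 1  t=0,i=8
  ...## -> #   bit 3 = 1  t=0,i=16
  ...#. -> .   bit 2 = 0  t=2,i=3
  ....# -> #   bit 1 = 1  t=0,i=15
  ..... -> #   bit 0 = 1  t=0,i=14
  bits 10100000001001100001101101111011 = 2686851963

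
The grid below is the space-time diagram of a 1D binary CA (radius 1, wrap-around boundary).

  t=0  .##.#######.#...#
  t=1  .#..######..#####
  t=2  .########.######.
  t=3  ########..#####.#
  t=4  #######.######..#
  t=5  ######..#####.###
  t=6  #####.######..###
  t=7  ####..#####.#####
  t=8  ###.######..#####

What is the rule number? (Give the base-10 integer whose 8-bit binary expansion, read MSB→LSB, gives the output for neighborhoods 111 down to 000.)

  ### -> #   bit 7 = 1  t=0,i=5
  ##. -> .   bit 6 = 0  t=0,i=2
  #.# -> .   bit 5 = 0  t=0,i=0
  #.. -> #   bit 4 = 1  t=0,i=13
  .## -> #   bit 3 = 1  t=0,i=1
  .#. -> #   bit 2 = 1  t=0,i=12
  ..# -> #   bit 1 = 1  t=0,i=15
  ... -> #   bit 0 = 1  t=0,i=14
  bits 10011111 = 159

159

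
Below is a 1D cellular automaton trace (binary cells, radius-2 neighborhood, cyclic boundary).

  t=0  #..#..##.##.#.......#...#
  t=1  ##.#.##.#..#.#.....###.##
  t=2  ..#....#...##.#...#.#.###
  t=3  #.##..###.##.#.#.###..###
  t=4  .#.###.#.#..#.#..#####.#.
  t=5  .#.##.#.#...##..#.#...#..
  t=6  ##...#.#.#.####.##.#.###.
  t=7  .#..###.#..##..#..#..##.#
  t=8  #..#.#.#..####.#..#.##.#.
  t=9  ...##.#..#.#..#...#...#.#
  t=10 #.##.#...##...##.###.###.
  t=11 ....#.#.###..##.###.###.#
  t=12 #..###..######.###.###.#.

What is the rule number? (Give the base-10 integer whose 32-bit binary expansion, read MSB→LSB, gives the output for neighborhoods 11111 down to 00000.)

512284028

  nb #####: next=.  (t=4,i=19, bit31=0)
  nb ####.: next=.  (t=1,i=0, bit30=0)
  nb ###.#: next=.  (t=1,i=1, bit29=0)
  nb ###..: next=#  (t=2,i=24, bit28=1)
  nb ##.##: next=#  (t=0,i=8, bit27=1)
  nb ##.#.: next=#  (t=0,i=11, bit26=1)
  nb ##..#: next=#  (t=0,i=1, bit25=1)
  nb ##...: next=.  (t=6,i=2, bit24=0)
  nb #.###: next=#  (t=1,i=23, bit23=1)
  nb #.##.: next=.  (t=0,i=9, bit22=0)
  nb #.#.#: next=.  (t=1,i=3, bit21=0)
  nb #.#..: next=.  (t=0,i=12, bit20=0)
  nb #..##: next=#  (t=0,i=5, bit19=1)
  nb #..#.: next=.  (t=0,i=2, bit18=0)
  nb #...#: next=.  (t=0,i=22, bit17=0)
  nb #....: next=.  (t=0,i=14, bit16=0)
  nb .####: next=#  (t=1,i=24, bit15=1)
  nb .###.: next=#  (t=1,i=20, bit14=1)
  nb .##.#: next=.  (t=0,i=7, bit13=0)
  nb .##..: next=#  (t=0,i=0, bit12=1)
  nb .#.##: next=.  (t=1,i=4, bit11=0)
  nb .#.#.: next=#  (t=1,i=12, bit10=1)
  nb .#..#: next=.  (t=0,i=4, bit9=0)
  nb .#...: next=#  (t=0,i=13, bit8=1)
  nb ..###: next=.  (t=1,i=19, bit7=0)
  nb ..##.: next=#  (t=0,i=6, bit6=1)
  nb ..#.#: next=#  (t=1,i=11, bit5=1)
  nb ..#..: next=#  (t=0,i=3, bit4=1)
  nb ...##: next=#  (t=0,i=23, bit3=1)
  nb ...#.: next=#  (t=0,i=19, bit2=1)
  nb ....#: next=.  (t=0,i=18, bit1=0)
  nb .....: next=.  (t=0,i=15, bit0=0)
  bits 00011110100010001101010101111100 = 512284028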